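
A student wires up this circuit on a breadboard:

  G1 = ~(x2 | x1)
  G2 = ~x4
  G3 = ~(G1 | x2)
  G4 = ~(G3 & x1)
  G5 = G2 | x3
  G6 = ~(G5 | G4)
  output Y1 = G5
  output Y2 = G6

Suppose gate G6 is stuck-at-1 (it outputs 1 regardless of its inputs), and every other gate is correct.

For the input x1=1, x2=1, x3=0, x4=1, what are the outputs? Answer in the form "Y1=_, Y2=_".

Y1=0, Y2=1

Propagate with G6 forced: G1=0, G2=0, G3=0, G4=1, G5=0, G6=1 [stuck-at-1].
So the outputs are Y1=0, Y2=1. (Without the fault they would be Y1=0, Y2=0.)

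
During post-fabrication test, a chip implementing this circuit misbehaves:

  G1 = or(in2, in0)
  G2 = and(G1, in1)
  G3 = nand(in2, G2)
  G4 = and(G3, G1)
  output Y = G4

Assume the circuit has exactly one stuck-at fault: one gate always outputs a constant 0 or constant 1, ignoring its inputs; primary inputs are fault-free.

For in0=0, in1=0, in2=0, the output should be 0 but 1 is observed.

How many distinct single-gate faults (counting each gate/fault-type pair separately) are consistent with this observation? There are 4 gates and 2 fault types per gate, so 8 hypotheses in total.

2

Fault-free: G1=0, G2=0, G3=1, G4=0 → 0. Observed 1.
  G1 stuck-at-0: output 0 ✗
  G1 stuck-at-1: output 1 ✓
  G2 stuck-at-0: output 0 ✗
  G2 stuck-at-1: output 0 ✗
  G3 stuck-at-0: output 0 ✗
  G3 stuck-at-1: output 0 ✗
  G4 stuck-at-0: output 0 ✗
  G4 stuck-at-1: output 1 ✓
Consistent faults: {G1 stuck-at-1, G4 stuck-at-1} — 2 in all.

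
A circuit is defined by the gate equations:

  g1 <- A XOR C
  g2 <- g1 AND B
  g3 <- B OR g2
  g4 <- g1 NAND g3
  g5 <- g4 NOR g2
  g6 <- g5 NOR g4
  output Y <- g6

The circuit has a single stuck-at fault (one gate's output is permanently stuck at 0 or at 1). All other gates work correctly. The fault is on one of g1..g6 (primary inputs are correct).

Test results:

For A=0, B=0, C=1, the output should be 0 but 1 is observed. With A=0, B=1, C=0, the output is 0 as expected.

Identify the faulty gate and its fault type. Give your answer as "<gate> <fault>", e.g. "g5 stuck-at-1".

g2 stuck-at-1

Fault-free values for test 1 (A=0, B=0, C=1): g1=1, g2=0, g3=0, g4=1, g5=0, g6=0, giving Y=0. Observed 1.
Test 1: faults giving observed 1 are {g2 stuck-at-1, g6 stuck-at-1}.
Test 2 (A=0, B=1, C=0): fault-free g1=0, g2=0, g3=1, g4=1, g5=0, g6=0 → 0; observed 0. Eliminates g6 stuck-at-1.
Only g2 stuck-at-1 is consistent with every test.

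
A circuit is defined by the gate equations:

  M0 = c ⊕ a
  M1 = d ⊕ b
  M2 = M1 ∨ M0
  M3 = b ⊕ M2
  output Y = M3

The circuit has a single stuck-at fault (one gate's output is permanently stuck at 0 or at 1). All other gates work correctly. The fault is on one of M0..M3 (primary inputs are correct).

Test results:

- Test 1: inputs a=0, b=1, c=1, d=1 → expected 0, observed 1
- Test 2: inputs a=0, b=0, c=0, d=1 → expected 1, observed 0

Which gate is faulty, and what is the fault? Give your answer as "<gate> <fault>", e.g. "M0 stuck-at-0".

M2 stuck-at-0

Fault-free values for test 1 (a=0, b=1, c=1, d=1): M0=1, M1=0, M2=1, M3=0, giving Y=0. Observed 1.
Test 1: faults giving observed 1 are {M0 stuck-at-0, M2 stuck-at-0, M3 stuck-at-1}.
Test 2 (a=0, b=0, c=0, d=1): fault-free M0=0, M1=1, M2=1, M3=1 → 1; observed 0. Eliminates M0 stuck-at-0, M3 stuck-at-1.
Only M2 stuck-at-0 is consistent with every test.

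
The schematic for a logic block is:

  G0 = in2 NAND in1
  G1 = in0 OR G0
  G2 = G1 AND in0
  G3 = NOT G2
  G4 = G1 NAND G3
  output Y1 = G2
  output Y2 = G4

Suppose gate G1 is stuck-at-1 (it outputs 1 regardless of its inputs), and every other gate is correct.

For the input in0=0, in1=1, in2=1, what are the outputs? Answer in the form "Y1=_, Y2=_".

Y1=0, Y2=0

Propagate with G1 forced: G0=0, G1=1 [stuck-at-1], G2=0, G3=1, G4=0.
So the outputs are Y1=0, Y2=0. (Without the fault they would be Y1=0, Y2=1.)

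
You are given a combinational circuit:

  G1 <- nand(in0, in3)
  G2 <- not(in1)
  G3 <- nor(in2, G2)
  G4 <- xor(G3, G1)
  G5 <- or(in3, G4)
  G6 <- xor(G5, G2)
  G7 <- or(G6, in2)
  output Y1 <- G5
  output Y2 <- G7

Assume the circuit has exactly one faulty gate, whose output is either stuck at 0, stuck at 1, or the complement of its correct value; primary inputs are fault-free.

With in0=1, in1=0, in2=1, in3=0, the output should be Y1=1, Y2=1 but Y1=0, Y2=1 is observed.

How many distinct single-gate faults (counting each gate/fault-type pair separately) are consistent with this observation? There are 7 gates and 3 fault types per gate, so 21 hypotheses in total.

Fault-free: G1=1, G2=1, G3=0, G4=1, G5=1, G6=0, G7=1 → Y1=1, Y2=1. Observed Y1=0, Y2=1.
  G1: stuck-at-0, inverted output ✓; others ✗
  G2: none of the 3 fault types match ✗
  G3: stuck-at-1, inverted output ✓; others ✗
  G4: stuck-at-0, inverted output ✓; others ✗
  G5: stuck-at-0, inverted output ✓; others ✗
  G6: none of the 3 fault types match ✗
  G7: none of the 3 fault types match ✗
Consistent faults: {G1 stuck-at-0, G1 inverted output, G3 stuck-at-1, G3 inverted output, G4 stuck-at-0, G4 inverted output, G5 stuck-at-0, G5 inverted output} — 8 in all.

8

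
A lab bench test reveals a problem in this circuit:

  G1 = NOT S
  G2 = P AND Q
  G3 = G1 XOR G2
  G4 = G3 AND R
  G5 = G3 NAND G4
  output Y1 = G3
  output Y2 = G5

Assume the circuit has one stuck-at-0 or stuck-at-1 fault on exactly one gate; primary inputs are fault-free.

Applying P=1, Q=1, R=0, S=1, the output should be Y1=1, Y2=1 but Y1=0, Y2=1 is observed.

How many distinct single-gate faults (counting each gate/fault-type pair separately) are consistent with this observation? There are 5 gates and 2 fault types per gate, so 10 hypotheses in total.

3

Fault-free: G1=0, G2=1, G3=1, G4=0, G5=1 → Y1=1, Y2=1. Observed Y1=0, Y2=1.
  G1 stuck-at-0: output Y1=1, Y2=1 ✗
  G1 stuck-at-1: output Y1=0, Y2=1 ✓
  G2 stuck-at-0: output Y1=0, Y2=1 ✓
  G2 stuck-at-1: output Y1=1, Y2=1 ✗
  G3 stuck-at-0: output Y1=0, Y2=1 ✓
  G3 stuck-at-1: output Y1=1, Y2=1 ✗
  G4 stuck-at-0: output Y1=1, Y2=1 ✗
  G4 stuck-at-1: output Y1=1, Y2=0 ✗
  G5 stuck-at-0: output Y1=1, Y2=0 ✗
  G5 stuck-at-1: output Y1=1, Y2=1 ✗
Consistent faults: {G1 stuck-at-1, G2 stuck-at-0, G3 stuck-at-0} — 3 in all.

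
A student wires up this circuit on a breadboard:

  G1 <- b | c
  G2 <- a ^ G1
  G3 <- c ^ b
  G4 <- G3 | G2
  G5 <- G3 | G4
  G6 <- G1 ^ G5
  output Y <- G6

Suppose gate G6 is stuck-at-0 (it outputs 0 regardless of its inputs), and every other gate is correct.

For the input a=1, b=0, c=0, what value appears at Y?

0

Propagate with G6 forced: G1=0, G2=1, G3=0, G4=1, G5=1, G6=0 [stuck-at-0].
So Y = 0. (Without the fault it would be 1.)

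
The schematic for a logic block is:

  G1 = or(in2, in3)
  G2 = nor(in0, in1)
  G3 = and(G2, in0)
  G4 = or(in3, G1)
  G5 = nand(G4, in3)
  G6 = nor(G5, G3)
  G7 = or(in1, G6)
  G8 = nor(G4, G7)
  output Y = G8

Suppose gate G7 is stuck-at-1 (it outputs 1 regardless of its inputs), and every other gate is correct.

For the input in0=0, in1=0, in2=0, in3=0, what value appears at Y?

Propagate with G7 forced: G1=0, G2=1, G3=0, G4=0, G5=1, G6=0, G7=1 [stuck-at-1], G8=0.
So Y = 0. (Without the fault it would be 1.)

0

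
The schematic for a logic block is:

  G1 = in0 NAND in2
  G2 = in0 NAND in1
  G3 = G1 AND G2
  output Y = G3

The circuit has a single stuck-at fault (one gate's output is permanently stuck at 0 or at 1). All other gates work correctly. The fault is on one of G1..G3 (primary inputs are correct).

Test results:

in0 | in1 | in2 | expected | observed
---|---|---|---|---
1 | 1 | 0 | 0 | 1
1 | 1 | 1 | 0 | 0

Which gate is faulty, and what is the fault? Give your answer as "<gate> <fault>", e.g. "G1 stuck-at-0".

G2 stuck-at-1

Fault-free values for test 1 (in0=1, in1=1, in2=0): G1=1, G2=0, G3=0, giving Y=0. Observed 1.
Test 1: faults giving observed 1 are {G2 stuck-at-1, G3 stuck-at-1}.
Test 2 (in0=1, in1=1, in2=1): fault-free G1=0, G2=0, G3=0 → 0; observed 0. Eliminates G3 stuck-at-1.
Only G2 stuck-at-1 is consistent with every test.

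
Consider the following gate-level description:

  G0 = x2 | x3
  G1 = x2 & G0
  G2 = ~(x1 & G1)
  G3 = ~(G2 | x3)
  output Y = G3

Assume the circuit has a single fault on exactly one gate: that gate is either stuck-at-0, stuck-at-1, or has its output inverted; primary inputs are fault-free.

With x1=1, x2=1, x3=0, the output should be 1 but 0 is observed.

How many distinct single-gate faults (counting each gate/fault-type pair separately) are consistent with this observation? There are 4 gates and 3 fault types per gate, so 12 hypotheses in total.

8

Fault-free: G0=1, G1=1, G2=0, G3=1 → 1. Observed 0.
  G0 stuck-at-0: output 0 ✓
  G0 stuck-at-1: output 1 ✗
  G0 inverted output: output 0 ✓
  G1 stuck-at-0: output 0 ✓
  G1 stuck-at-1: output 1 ✗
  G1 inverted output: output 0 ✓
  G2 stuck-at-0: output 1 ✗
  G2 stuck-at-1: output 0 ✓
  G2 inverted output: output 0 ✓
  G3 stuck-at-0: output 0 ✓
  G3 stuck-at-1: output 1 ✗
  G3 inverted output: output 0 ✓
Consistent faults: {G0 stuck-at-0, G0 inverted output, G1 stuck-at-0, G1 inverted output, G2 stuck-at-1, G2 inverted output, G3 stuck-at-0, G3 inverted output} — 8 in all.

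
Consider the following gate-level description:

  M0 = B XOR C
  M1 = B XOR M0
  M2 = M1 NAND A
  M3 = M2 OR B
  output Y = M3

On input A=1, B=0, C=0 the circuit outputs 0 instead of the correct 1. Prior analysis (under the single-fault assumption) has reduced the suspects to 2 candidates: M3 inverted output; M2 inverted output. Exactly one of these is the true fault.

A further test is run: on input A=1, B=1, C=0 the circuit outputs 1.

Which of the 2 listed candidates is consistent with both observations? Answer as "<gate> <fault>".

Evaluate each candidate on input A=1, B=1, C=0:
  M3 inverted output: M0=1, M1=0, M2=1, M3=0 [inverted output] → 0 — eliminated
  M2 inverted output: M0=1, M1=0, M2=0 [inverted output], M3=1 → 1 — matches
Only M2 inverted output reproduces the observed 1.

M2 inverted output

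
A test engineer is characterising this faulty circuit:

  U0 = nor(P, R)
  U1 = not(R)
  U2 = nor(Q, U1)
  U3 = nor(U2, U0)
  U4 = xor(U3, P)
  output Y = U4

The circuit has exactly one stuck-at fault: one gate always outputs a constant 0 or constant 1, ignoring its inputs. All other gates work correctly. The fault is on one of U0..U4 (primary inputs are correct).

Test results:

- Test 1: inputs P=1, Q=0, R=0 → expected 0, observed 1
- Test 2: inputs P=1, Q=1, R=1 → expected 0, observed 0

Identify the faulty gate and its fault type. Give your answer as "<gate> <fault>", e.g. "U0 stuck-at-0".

Fault-free values for test 1 (P=1, Q=0, R=0): U0=0, U1=1, U2=0, U3=1, U4=0, giving Y=0. Observed 1.
Test 1: faults giving observed 1 are {U0 stuck-at-1, U1 stuck-at-0, U2 stuck-at-1, U3 stuck-at-0, U4 stuck-at-1}.
Test 2 (P=1, Q=1, R=1): fault-free U0=0, U1=0, U2=0, U3=1, U4=0 → 0; observed 0. Eliminates U0 stuck-at-1, U2 stuck-at-1, U3 stuck-at-0, U4 stuck-at-1.
Only U1 stuck-at-0 is consistent with every test.

U1 stuck-at-0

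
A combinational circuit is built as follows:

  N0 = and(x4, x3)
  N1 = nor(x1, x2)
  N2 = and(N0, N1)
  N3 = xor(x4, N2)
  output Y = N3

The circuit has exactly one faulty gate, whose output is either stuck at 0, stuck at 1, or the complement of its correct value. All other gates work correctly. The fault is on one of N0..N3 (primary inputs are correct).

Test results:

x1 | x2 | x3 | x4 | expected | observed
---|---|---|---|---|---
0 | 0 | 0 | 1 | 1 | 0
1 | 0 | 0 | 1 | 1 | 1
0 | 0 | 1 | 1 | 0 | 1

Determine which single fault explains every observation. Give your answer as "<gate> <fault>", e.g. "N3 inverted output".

N0 inverted output

Fault-free values for test 1 (x1=0, x2=0, x3=0, x4=1): N0=0, N1=1, N2=0, N3=1, giving Y=1. Observed 0.
Test 1: faults giving observed 0 are {N0 stuck-at-1, N0 inverted output, N2 stuck-at-1, N2 inverted output, N3 stuck-at-0, N3 inverted output}.
Test 2 (x1=1, x2=0, x3=0, x4=1): fault-free N0=0, N1=0, N2=0, N3=1 → 1; observed 1. Eliminates N2 stuck-at-1, N2 inverted output, N3 stuck-at-0, N3 inverted output.
Test 3 (x1=0, x2=0, x3=1, x4=1): fault-free N0=1, N1=1, N2=1, N3=0 → 0; observed 1. Eliminates N0 stuck-at-1.
Only N0 inverted output is consistent with every test.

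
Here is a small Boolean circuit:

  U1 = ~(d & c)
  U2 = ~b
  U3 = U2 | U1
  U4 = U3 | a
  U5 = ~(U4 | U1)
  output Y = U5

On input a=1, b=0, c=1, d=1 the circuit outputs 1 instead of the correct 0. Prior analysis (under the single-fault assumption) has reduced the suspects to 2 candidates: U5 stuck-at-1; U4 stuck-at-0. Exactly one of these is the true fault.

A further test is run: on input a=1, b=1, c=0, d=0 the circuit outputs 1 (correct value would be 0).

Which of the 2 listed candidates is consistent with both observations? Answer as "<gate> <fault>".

U5 stuck-at-1

Evaluate each candidate on input a=1, b=1, c=0, d=0:
  U5 stuck-at-1: U1=1, U2=0, U3=1, U4=1, U5=1 [stuck-at-1] → 1 — matches
  U4 stuck-at-0: U1=1, U2=0, U3=1, U4=0 [stuck-at-0], U5=0 → 0 — eliminated
Only U5 stuck-at-1 reproduces the observed 1.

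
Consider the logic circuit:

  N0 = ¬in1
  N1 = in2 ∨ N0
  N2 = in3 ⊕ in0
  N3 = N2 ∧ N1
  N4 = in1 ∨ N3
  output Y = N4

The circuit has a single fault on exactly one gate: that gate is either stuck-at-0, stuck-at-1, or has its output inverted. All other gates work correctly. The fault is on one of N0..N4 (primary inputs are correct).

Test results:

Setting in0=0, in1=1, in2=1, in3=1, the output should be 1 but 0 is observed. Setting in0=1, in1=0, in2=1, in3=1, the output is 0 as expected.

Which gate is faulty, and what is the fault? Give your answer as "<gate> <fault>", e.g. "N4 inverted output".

Fault-free values for test 1 (in0=0, in1=1, in2=1, in3=1): N0=0, N1=1, N2=1, N3=1, N4=1, giving Y=1. Observed 0.
Test 1: faults giving observed 0 are {N4 stuck-at-0, N4 inverted output}.
Test 2 (in0=1, in1=0, in2=1, in3=1): fault-free N0=1, N1=1, N2=0, N3=0, N4=0 → 0; observed 0. Eliminates N4 inverted output.
Only N4 stuck-at-0 is consistent with every test.

N4 stuck-at-0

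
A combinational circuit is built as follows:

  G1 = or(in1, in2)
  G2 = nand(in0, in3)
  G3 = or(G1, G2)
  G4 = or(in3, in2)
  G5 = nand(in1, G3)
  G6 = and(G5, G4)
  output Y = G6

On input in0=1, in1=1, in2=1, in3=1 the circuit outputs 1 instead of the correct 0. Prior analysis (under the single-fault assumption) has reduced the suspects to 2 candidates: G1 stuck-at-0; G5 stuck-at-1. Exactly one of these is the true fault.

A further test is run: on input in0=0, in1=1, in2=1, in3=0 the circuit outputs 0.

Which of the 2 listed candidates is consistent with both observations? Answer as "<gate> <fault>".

G1 stuck-at-0

Evaluate each candidate on input in0=0, in1=1, in2=1, in3=0:
  G1 stuck-at-0: G1=0 [stuck-at-0], G2=1, G3=1, G4=1, G5=0, G6=0 → 0 — matches
  G5 stuck-at-1: G1=1, G2=1, G3=1, G4=1, G5=1 [stuck-at-1], G6=1 → 1 — eliminated
Only G1 stuck-at-0 reproduces the observed 0.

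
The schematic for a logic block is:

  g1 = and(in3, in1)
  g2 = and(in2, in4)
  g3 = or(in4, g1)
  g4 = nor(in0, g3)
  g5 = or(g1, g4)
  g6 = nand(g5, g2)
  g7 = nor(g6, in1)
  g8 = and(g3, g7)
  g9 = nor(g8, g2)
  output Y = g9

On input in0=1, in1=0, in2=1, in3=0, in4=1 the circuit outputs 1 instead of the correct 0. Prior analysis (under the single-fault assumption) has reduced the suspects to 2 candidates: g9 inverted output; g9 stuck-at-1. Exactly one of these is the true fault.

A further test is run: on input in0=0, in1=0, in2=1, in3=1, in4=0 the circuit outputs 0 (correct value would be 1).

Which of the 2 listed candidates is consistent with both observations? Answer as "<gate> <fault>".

Evaluate each candidate on input in0=0, in1=0, in2=1, in3=1, in4=0:
  g9 inverted output: g1=0, g2=0, g3=0, g4=1, g5=1, g6=1, g7=0, g8=0, g9=0 [inverted output] → 0 — matches
  g9 stuck-at-1: g1=0, g2=0, g3=0, g4=1, g5=1, g6=1, g7=0, g8=0, g9=1 [stuck-at-1] → 1 — eliminated
Only g9 inverted output reproduces the observed 0.

g9 inverted output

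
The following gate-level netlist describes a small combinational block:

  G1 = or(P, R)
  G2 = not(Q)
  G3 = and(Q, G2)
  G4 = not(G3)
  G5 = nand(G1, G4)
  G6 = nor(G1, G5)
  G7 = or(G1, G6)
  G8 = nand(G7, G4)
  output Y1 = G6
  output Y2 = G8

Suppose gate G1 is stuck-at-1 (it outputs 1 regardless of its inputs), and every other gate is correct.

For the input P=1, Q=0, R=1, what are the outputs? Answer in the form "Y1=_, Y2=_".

Y1=0, Y2=0

Propagate with G1 forced: G1=1 [stuck-at-1], G2=1, G3=0, G4=1, G5=0, G6=0, G7=1, G8=0.
So the outputs are Y1=0, Y2=0. (Same as the fault-free value — the fault is masked on this input.)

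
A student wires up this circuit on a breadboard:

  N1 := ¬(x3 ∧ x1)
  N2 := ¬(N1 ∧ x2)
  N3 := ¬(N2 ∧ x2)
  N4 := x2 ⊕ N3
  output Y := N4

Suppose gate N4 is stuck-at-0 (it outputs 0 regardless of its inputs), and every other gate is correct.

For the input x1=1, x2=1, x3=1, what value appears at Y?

Propagate with N4 forced: N1=0, N2=1, N3=0, N4=0 [stuck-at-0].
So Y = 0. (Without the fault it would be 1.)

0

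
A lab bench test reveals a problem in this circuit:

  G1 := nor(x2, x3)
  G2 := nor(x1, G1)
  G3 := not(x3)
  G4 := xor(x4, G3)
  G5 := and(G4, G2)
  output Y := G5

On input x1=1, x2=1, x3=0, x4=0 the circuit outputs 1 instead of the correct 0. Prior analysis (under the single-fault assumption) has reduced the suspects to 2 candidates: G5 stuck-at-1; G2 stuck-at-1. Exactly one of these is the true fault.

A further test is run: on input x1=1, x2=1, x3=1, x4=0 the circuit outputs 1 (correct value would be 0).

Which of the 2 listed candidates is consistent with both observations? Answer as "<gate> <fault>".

G5 stuck-at-1

Evaluate each candidate on input x1=1, x2=1, x3=1, x4=0:
  G5 stuck-at-1: G1=0, G2=0, G3=0, G4=0, G5=1 [stuck-at-1] → 1 — matches
  G2 stuck-at-1: G1=0, G2=1 [stuck-at-1], G3=0, G4=0, G5=0 → 0 — eliminated
Only G5 stuck-at-1 reproduces the observed 1.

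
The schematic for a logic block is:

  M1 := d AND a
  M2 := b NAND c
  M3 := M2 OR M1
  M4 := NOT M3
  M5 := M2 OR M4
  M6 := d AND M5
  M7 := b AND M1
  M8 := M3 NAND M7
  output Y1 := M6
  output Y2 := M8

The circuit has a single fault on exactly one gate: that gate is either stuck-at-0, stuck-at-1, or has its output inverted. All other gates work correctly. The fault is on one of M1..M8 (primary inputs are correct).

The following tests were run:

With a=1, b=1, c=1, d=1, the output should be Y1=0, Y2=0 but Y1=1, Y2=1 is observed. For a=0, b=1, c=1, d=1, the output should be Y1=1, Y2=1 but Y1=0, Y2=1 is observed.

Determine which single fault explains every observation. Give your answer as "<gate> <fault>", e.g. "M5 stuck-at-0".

Fault-free values for test 1 (a=1, b=1, c=1, d=1): M1=1, M2=0, M3=1, M4=0, M5=0, M6=0, M7=1, M8=0, giving Y1=0, Y2=0. Observed Y1=1, Y2=1.
Test 1: faults giving observed Y1=1, Y2=1 are {M1 stuck-at-0, M1 inverted output, M3 stuck-at-0, M3 inverted output}.
Test 2 (a=0, b=1, c=1, d=1): fault-free M1=0, M2=0, M3=0, M4=1, M5=1, M6=1, M7=0, M8=1 → Y1=1, Y2=1; observed Y1=0, Y2=1. Eliminates M1 stuck-at-0, M1 inverted output, M3 stuck-at-0.
Only M3 inverted output is consistent with every test.

M3 inverted output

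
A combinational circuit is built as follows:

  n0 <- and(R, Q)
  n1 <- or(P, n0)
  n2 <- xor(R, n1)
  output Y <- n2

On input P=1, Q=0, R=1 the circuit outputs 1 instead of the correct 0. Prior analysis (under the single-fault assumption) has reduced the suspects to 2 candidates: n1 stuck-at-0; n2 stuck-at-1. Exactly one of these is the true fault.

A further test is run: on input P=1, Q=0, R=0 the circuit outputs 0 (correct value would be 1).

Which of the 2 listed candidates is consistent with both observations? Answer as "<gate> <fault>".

Evaluate each candidate on input P=1, Q=0, R=0:
  n1 stuck-at-0: n0=0, n1=0 [stuck-at-0], n2=0 → 0 — matches
  n2 stuck-at-1: n0=0, n1=1, n2=1 [stuck-at-1] → 1 — eliminated
Only n1 stuck-at-0 reproduces the observed 0.

n1 stuck-at-0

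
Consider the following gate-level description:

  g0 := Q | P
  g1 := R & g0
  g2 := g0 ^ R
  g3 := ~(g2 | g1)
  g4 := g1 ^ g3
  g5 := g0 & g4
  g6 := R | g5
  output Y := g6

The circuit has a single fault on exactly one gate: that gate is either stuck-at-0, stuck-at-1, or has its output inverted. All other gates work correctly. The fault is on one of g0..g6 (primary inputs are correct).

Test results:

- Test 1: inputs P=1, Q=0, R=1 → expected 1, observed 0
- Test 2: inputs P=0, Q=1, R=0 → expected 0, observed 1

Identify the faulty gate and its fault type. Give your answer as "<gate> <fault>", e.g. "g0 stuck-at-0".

g6 inverted output

Fault-free values for test 1 (P=1, Q=0, R=1): g0=1, g1=1, g2=0, g3=0, g4=1, g5=1, g6=1, giving Y=1. Observed 0.
Test 1: faults giving observed 0 are {g6 stuck-at-0, g6 inverted output}.
Test 2 (P=0, Q=1, R=0): fault-free g0=1, g1=0, g2=1, g3=0, g4=0, g5=0, g6=0 → 0; observed 1. Eliminates g6 stuck-at-0.
Only g6 inverted output is consistent with every test.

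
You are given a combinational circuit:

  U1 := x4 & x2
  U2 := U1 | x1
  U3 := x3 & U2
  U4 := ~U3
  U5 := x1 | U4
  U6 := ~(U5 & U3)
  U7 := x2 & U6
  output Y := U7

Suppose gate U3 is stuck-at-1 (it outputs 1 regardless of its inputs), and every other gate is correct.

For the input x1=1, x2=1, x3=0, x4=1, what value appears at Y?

0

Propagate with U3 forced: U1=1, U2=1, U3=1 [stuck-at-1], U4=0, U5=1, U6=0, U7=0.
So Y = 0. (Without the fault it would be 1.)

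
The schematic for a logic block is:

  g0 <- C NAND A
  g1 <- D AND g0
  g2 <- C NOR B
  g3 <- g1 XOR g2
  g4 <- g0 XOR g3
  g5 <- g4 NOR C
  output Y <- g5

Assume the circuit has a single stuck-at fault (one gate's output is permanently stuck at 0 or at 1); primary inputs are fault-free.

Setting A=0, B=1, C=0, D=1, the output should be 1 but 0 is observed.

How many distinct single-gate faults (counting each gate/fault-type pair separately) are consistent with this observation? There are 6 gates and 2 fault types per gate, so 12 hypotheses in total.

5

Fault-free: g0=1, g1=1, g2=0, g3=1, g4=0, g5=1 → 1. Observed 0.
  g0 stuck-at-0: output 1 ✗
  g0 stuck-at-1: output 1 ✗
  g1 stuck-at-0: output 0 ✓
  g1 stuck-at-1: output 1 ✗
  g2 stuck-at-0: output 1 ✗
  g2 stuck-at-1: output 0 ✓
  g3 stuck-at-0: output 0 ✓
  g3 stuck-at-1: output 1 ✗
  g4 stuck-at-0: output 1 ✗
  g4 stuck-at-1: output 0 ✓
  g5 stuck-at-0: output 0 ✓
  g5 stuck-at-1: output 1 ✗
Consistent faults: {g1 stuck-at-0, g2 stuck-at-1, g3 stuck-at-0, g4 stuck-at-1, g5 stuck-at-0} — 5 in all.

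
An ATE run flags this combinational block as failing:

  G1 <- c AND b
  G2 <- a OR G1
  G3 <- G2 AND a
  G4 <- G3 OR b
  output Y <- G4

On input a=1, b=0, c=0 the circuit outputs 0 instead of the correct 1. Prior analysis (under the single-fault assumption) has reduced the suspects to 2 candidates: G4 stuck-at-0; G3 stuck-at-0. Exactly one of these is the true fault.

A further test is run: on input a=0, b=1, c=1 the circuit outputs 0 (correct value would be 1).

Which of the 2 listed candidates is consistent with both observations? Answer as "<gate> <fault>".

Evaluate each candidate on input a=0, b=1, c=1:
  G4 stuck-at-0: G1=1, G2=1, G3=0, G4=0 [stuck-at-0] → 0 — matches
  G3 stuck-at-0: G1=1, G2=1, G3=0 [stuck-at-0], G4=1 → 1 — eliminated
Only G4 stuck-at-0 reproduces the observed 0.

G4 stuck-at-0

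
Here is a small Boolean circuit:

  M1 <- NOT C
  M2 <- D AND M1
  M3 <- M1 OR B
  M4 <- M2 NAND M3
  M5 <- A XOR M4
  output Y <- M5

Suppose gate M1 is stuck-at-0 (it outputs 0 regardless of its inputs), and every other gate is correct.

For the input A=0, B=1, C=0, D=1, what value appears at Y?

1

Propagate with M1 forced: M1=0 [stuck-at-0], M2=0, M3=1, M4=1, M5=1.
So Y = 1. (Without the fault it would be 0.)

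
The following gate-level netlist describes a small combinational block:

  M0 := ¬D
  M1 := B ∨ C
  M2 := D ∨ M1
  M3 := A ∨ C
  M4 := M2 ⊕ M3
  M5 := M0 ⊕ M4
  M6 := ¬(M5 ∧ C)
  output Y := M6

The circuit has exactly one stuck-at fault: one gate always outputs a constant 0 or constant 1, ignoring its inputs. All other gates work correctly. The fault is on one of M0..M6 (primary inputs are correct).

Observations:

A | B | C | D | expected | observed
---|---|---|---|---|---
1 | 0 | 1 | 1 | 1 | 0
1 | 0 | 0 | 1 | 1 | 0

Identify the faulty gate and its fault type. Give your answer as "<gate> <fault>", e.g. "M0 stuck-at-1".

M6 stuck-at-0

Fault-free values for test 1 (A=1, B=0, C=1, D=1): M0=0, M1=1, M2=1, M3=1, M4=0, M5=0, M6=1, giving Y=1. Observed 0.
Test 1: faults giving observed 0 are {M0 stuck-at-1, M2 stuck-at-0, M3 stuck-at-0, M4 stuck-at-1, M5 stuck-at-1, M6 stuck-at-0}.
Test 2 (A=1, B=0, C=0, D=1): fault-free M0=0, M1=0, M2=1, M3=1, M4=0, M5=0, M6=1 → 1; observed 0. Eliminates M0 stuck-at-1, M2 stuck-at-0, M3 stuck-at-0, M4 stuck-at-1, M5 stuck-at-1.
Only M6 stuck-at-0 is consistent with every test.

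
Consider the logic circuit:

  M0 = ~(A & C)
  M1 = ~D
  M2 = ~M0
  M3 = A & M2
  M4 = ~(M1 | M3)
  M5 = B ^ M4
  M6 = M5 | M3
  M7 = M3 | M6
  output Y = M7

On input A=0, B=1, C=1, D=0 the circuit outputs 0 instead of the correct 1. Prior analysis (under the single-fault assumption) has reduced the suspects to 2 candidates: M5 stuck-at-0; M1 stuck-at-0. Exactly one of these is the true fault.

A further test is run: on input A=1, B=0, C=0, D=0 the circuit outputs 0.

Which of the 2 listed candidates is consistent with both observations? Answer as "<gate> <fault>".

M5 stuck-at-0

Evaluate each candidate on input A=1, B=0, C=0, D=0:
  M5 stuck-at-0: M0=1, M1=1, M2=0, M3=0, M4=0, M5=0 [stuck-at-0], M6=0, M7=0 → 0 — matches
  M1 stuck-at-0: M0=1, M1=0 [stuck-at-0], M2=0, M3=0, M4=1, M5=1, M6=1, M7=1 → 1 — eliminated
Only M5 stuck-at-0 reproduces the observed 0.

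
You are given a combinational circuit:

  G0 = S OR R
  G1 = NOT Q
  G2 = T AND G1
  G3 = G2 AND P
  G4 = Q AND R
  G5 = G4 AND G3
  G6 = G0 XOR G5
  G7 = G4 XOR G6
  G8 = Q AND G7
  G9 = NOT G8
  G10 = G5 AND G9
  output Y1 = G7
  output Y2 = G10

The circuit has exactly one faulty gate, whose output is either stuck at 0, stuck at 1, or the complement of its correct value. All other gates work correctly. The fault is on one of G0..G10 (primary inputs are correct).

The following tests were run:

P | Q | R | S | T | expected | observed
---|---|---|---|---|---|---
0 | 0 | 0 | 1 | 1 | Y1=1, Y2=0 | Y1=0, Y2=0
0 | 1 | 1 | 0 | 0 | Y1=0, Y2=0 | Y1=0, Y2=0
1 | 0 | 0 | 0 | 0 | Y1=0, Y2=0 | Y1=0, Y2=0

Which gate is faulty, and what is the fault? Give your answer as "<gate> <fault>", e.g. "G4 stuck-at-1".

Fault-free values for test 1 (P=0, Q=0, R=0, S=1, T=1): G0=1, G1=1, G2=1, G3=0, G4=0, G5=0, G6=1, G7=1, G8=0, G9=1, G10=0, giving Y1=1, Y2=0. Observed Y1=0, Y2=0.
Test 1: faults giving observed Y1=0, Y2=0 are {G0 stuck-at-0, G0 inverted output, G4 stuck-at-1, G4 inverted output, G6 stuck-at-0, G6 inverted output, G7 stuck-at-0, G7 inverted output}.
Test 2 (P=0, Q=1, R=1, S=0, T=0): fault-free G0=1, G1=0, G2=0, G3=0, G4=1, G5=0, G6=1, G7=0, G8=0, G9=1, G10=0 → Y1=0, Y2=0; observed Y1=0, Y2=0. Eliminates G0 stuck-at-0, G0 inverted output, G4 inverted output, G6 stuck-at-0, G6 inverted output, G7 inverted output.
Test 3 (P=1, Q=0, R=0, S=0, T=0): fault-free G0=0, G1=1, G2=0, G3=0, G4=0, G5=0, G6=0, G7=0, G8=0, G9=1, G10=0 → Y1=0, Y2=0; observed Y1=0, Y2=0. Eliminates G4 stuck-at-1.
Only G7 stuck-at-0 is consistent with every test.

G7 stuck-at-0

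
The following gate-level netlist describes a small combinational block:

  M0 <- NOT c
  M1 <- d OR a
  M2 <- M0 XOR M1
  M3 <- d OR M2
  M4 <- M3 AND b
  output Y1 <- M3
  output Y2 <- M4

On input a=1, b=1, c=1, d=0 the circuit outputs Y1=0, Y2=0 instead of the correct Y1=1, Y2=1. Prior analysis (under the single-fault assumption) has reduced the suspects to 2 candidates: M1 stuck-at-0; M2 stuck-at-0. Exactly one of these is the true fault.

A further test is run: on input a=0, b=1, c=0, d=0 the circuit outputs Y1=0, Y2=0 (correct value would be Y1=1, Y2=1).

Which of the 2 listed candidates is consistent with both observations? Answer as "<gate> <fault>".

M2 stuck-at-0

Evaluate each candidate on input a=0, b=1, c=0, d=0:
  M1 stuck-at-0: M0=1, M1=0 [stuck-at-0], M2=1, M3=1, M4=1 → Y1=1, Y2=1 — eliminated
  M2 stuck-at-0: M0=1, M1=0, M2=0 [stuck-at-0], M3=0, M4=0 → Y1=0, Y2=0 — matches
Only M2 stuck-at-0 reproduces the observed Y1=0, Y2=0.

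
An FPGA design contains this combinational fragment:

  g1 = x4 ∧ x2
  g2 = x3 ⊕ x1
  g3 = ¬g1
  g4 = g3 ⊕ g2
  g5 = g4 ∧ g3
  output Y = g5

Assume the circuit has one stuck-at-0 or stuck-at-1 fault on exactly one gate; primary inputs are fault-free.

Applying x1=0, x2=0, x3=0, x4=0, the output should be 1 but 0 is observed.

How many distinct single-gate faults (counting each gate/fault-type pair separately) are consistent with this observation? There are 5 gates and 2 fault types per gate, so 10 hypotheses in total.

5

Fault-free: g1=0, g2=0, g3=1, g4=1, g5=1 → 1. Observed 0.
  g1 stuck-at-0: output 1 ✗
  g1 stuck-at-1: output 0 ✓
  g2 stuck-at-0: output 1 ✗
  g2 stuck-at-1: output 0 ✓
  g3 stuck-at-0: output 0 ✓
  g3 stuck-at-1: output 1 ✗
  g4 stuck-at-0: output 0 ✓
  g4 stuck-at-1: output 1 ✗
  g5 stuck-at-0: output 0 ✓
  g5 stuck-at-1: output 1 ✗
Consistent faults: {g1 stuck-at-1, g2 stuck-at-1, g3 stuck-at-0, g4 stuck-at-0, g5 stuck-at-0} — 5 in all.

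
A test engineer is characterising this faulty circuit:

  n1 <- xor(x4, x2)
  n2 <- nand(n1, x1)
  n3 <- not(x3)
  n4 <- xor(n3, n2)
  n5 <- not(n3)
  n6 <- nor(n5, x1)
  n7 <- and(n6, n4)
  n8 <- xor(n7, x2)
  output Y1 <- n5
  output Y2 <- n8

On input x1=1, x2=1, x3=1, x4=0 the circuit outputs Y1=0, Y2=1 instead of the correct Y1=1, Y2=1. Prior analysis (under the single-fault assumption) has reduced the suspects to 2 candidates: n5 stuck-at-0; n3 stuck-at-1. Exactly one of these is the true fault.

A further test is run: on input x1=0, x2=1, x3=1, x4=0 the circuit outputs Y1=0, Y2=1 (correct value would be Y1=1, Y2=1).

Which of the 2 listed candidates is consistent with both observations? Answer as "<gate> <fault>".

n3 stuck-at-1

Evaluate each candidate on input x1=0, x2=1, x3=1, x4=0:
  n5 stuck-at-0: n1=1, n2=1, n3=0, n4=1, n5=0 [stuck-at-0], n6=1, n7=1, n8=0 → Y1=0, Y2=0 — eliminated
  n3 stuck-at-1: n1=1, n2=1, n3=1 [stuck-at-1], n4=0, n5=0, n6=1, n7=0, n8=1 → Y1=0, Y2=1 — matches
Only n3 stuck-at-1 reproduces the observed Y1=0, Y2=1.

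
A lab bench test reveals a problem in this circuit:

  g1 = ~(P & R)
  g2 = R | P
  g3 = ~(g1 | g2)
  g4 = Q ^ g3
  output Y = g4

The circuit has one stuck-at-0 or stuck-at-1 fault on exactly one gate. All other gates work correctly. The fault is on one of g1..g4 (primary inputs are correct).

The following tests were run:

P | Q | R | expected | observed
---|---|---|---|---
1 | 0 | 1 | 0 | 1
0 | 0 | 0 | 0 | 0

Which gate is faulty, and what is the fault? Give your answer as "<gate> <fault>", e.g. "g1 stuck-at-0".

Fault-free values for test 1 (P=1, Q=0, R=1): g1=0, g2=1, g3=0, g4=0, giving Y=0. Observed 1.
Test 1: faults giving observed 1 are {g2 stuck-at-0, g3 stuck-at-1, g4 stuck-at-1}.
Test 2 (P=0, Q=0, R=0): fault-free g1=1, g2=0, g3=0, g4=0 → 0; observed 0. Eliminates g3 stuck-at-1, g4 stuck-at-1.
Only g2 stuck-at-0 is consistent with every test.

g2 stuck-at-0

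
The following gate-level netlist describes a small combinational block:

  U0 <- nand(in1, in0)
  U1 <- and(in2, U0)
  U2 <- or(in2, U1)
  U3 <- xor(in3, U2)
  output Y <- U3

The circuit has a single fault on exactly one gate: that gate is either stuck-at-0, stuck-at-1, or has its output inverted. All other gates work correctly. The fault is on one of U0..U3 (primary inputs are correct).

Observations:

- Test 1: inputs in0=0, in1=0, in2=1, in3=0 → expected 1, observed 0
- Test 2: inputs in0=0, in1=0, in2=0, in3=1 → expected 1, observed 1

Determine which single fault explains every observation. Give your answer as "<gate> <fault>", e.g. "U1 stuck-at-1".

Fault-free values for test 1 (in0=0, in1=0, in2=1, in3=0): U0=1, U1=1, U2=1, U3=1, giving Y=1. Observed 0.
Test 1: faults giving observed 0 are {U2 stuck-at-0, U2 inverted output, U3 stuck-at-0, U3 inverted output}.
Test 2 (in0=0, in1=0, in2=0, in3=1): fault-free U0=1, U1=0, U2=0, U3=1 → 1; observed 1. Eliminates U2 inverted output, U3 stuck-at-0, U3 inverted output.
Only U2 stuck-at-0 is consistent with every test.

U2 stuck-at-0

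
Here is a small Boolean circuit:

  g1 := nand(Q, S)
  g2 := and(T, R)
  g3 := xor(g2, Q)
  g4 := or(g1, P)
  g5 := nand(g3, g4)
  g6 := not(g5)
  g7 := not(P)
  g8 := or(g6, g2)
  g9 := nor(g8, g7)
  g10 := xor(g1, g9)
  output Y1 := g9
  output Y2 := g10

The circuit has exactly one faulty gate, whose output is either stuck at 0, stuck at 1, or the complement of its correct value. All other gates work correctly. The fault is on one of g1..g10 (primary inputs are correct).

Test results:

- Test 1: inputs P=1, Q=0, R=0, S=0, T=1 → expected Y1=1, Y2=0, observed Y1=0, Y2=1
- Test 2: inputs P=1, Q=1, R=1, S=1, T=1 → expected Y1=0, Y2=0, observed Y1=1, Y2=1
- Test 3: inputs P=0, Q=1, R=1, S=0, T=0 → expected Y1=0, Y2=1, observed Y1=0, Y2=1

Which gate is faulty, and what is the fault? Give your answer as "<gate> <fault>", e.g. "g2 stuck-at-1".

Fault-free values for test 1 (P=1, Q=0, R=0, S=0, T=1): g1=1, g2=0, g3=0, g4=1, g5=1, g6=0, g7=0, g8=0, g9=1, g10=0, giving Y1=1, Y2=0. Observed Y1=0, Y2=1.
Test 1: faults giving observed Y1=0, Y2=1 are {g2 stuck-at-1, g2 inverted output, g3 stuck-at-1, g3 inverted output, g5 stuck-at-0, g5 inverted output, g6 stuck-at-1, g6 inverted output, g7 stuck-at-1, g7 inverted output, g8 stuck-at-1, g8 inverted output, g9 stuck-at-0, g9 inverted output}.
Test 2 (P=1, Q=1, R=1, S=1, T=1): fault-free g1=0, g2=1, g3=0, g4=1, g5=1, g6=0, g7=0, g8=1, g9=0, g10=0 → Y1=0, Y2=0; observed Y1=1, Y2=1. Eliminates g2 stuck-at-1, g2 inverted output, g3 stuck-at-1, g3 inverted output, g5 stuck-at-0, g5 inverted output, g6 stuck-at-1, g6 inverted output, g7 stuck-at-1, g7 inverted output, g8 stuck-at-1, g9 stuck-at-0.
Test 3 (P=0, Q=1, R=1, S=0, T=0): fault-free g1=1, g2=0, g3=1, g4=1, g5=0, g6=1, g7=1, g8=1, g9=0, g10=1 → Y1=0, Y2=1; observed Y1=0, Y2=1. Eliminates g9 inverted output.
Only g8 inverted output is consistent with every test.

g8 inverted output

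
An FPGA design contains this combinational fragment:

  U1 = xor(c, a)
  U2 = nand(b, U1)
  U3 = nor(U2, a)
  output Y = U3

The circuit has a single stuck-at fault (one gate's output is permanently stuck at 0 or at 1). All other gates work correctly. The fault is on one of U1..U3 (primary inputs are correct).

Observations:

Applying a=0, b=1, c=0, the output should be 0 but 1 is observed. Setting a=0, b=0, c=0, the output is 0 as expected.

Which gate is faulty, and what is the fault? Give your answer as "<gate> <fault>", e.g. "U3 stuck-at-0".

Fault-free values for test 1 (a=0, b=1, c=0): U1=0, U2=1, U3=0, giving Y=0. Observed 1.
Test 1: faults giving observed 1 are {U1 stuck-at-1, U2 stuck-at-0, U3 stuck-at-1}.
Test 2 (a=0, b=0, c=0): fault-free U1=0, U2=1, U3=0 → 0; observed 0. Eliminates U2 stuck-at-0, U3 stuck-at-1.
Only U1 stuck-at-1 is consistent with every test.

U1 stuck-at-1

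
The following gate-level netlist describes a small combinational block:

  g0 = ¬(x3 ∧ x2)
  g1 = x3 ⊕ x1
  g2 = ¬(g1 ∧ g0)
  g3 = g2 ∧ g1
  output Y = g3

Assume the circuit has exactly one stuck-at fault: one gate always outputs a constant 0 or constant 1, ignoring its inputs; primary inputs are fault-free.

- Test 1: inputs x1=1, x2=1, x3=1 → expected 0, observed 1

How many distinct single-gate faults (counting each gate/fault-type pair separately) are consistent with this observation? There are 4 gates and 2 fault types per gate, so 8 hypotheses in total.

Fault-free: g0=0, g1=0, g2=1, g3=0 → 0. Observed 1.
  g0 stuck-at-0: output 0 ✗
  g0 stuck-at-1: output 0 ✗
  g1 stuck-at-0: output 0 ✗
  g1 stuck-at-1: output 1 ✓
  g2 stuck-at-0: output 0 ✗
  g2 stuck-at-1: output 0 ✗
  g3 stuck-at-0: output 0 ✗
  g3 stuck-at-1: output 1 ✓
Consistent faults: {g1 stuck-at-1, g3 stuck-at-1} — 2 in all.

2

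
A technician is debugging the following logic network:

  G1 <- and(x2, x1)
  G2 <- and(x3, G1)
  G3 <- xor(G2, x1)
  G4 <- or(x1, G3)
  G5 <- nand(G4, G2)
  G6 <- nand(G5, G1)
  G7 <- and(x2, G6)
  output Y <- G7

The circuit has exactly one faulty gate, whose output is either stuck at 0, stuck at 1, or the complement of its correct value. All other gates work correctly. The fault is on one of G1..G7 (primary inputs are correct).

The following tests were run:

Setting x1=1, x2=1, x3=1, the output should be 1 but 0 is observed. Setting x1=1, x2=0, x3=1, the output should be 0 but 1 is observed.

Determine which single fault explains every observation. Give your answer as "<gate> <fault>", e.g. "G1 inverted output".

G7 inverted output

Fault-free values for test 1 (x1=1, x2=1, x3=1): G1=1, G2=1, G3=0, G4=1, G5=0, G6=1, G7=1, giving Y=1. Observed 0.
Test 1: faults giving observed 0 are {G2 stuck-at-0, G2 inverted output, G4 stuck-at-0, G4 inverted output, G5 stuck-at-1, G5 inverted output, G6 stuck-at-0, G6 inverted output, G7 stuck-at-0, G7 inverted output}.
Test 2 (x1=1, x2=0, x3=1): fault-free G1=0, G2=0, G3=1, G4=1, G5=1, G6=1, G7=0 → 0; observed 1. Eliminates G2 stuck-at-0, G2 inverted output, G4 stuck-at-0, G4 inverted output, G5 stuck-at-1, G5 inverted output, G6 stuck-at-0, G6 inverted output, G7 stuck-at-0.
Only G7 inverted output is consistent with every test.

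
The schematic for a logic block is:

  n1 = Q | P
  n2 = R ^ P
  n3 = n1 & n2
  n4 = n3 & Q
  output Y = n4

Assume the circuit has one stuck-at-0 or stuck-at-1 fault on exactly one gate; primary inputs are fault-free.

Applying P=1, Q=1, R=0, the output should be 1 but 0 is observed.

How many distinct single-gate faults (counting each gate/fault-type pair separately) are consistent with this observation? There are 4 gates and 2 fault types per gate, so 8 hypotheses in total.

Fault-free: n1=1, n2=1, n3=1, n4=1 → 1. Observed 0.
  n1 stuck-at-0: output 0 ✓
  n1 stuck-at-1: output 1 ✗
  n2 stuck-at-0: output 0 ✓
  n2 stuck-at-1: output 1 ✗
  n3 stuck-at-0: output 0 ✓
  n3 stuck-at-1: output 1 ✗
  n4 stuck-at-0: output 0 ✓
  n4 stuck-at-1: output 1 ✗
Consistent faults: {n1 stuck-at-0, n2 stuck-at-0, n3 stuck-at-0, n4 stuck-at-0} — 4 in all.

4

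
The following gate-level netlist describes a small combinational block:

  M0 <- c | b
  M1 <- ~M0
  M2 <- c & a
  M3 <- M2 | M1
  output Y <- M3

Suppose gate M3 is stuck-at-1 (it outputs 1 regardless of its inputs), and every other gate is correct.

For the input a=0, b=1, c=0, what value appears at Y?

Propagate with M3 forced: M0=1, M1=0, M2=0, M3=1 [stuck-at-1].
So Y = 1. (Without the fault it would be 0.)

1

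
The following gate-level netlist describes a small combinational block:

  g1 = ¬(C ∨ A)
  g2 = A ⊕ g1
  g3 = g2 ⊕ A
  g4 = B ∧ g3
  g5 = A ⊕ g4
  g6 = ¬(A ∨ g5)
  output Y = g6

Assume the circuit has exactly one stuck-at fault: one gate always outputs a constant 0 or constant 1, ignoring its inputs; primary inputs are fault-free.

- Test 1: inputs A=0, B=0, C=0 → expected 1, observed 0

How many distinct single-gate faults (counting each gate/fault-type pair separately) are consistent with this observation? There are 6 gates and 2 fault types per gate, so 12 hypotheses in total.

3

Fault-free: g1=1, g2=1, g3=1, g4=0, g5=0, g6=1 → 1. Observed 0.
  g1 stuck-at-0: output 1 ✗
  g1 stuck-at-1: output 1 ✗
  g2 stuck-at-0: output 1 ✗
  g2 stuck-at-1: output 1 ✗
  g3 stuck-at-0: output 1 ✗
  g3 stuck-at-1: output 1 ✗
  g4 stuck-at-0: output 1 ✗
  g4 stuck-at-1: output 0 ✓
  g5 stuck-at-0: output 1 ✗
  g5 stuck-at-1: output 0 ✓
  g6 stuck-at-0: output 0 ✓
  g6 stuck-at-1: output 1 ✗
Consistent faults: {g4 stuck-at-1, g5 stuck-at-1, g6 stuck-at-0} — 3 in all.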